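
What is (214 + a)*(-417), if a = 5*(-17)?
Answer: -53793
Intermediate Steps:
a = -85
(214 + a)*(-417) = (214 - 85)*(-417) = 129*(-417) = -53793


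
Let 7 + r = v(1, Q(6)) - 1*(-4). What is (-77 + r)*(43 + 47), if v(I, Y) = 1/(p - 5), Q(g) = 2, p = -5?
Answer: -7209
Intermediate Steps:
v(I, Y) = -1/10 (v(I, Y) = 1/(-5 - 5) = 1/(-10) = -1/10)
r = -31/10 (r = -7 + (-1/10 - 1*(-4)) = -7 + (-1/10 + 4) = -7 + 39/10 = -31/10 ≈ -3.1000)
(-77 + r)*(43 + 47) = (-77 - 31/10)*(43 + 47) = -801/10*90 = -7209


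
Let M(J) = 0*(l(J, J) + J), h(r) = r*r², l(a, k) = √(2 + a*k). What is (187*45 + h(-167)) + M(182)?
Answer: -4649048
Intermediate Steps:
h(r) = r³
M(J) = 0 (M(J) = 0*(√(2 + J*J) + J) = 0*(√(2 + J²) + J) = 0*(J + √(2 + J²)) = 0)
(187*45 + h(-167)) + M(182) = (187*45 + (-167)³) + 0 = (8415 - 4657463) + 0 = -4649048 + 0 = -4649048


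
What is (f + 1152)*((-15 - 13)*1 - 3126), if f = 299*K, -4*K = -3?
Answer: -8681385/2 ≈ -4.3407e+6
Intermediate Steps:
K = 3/4 (K = -1/4*(-3) = 3/4 ≈ 0.75000)
f = 897/4 (f = 299*(3/4) = 897/4 ≈ 224.25)
(f + 1152)*((-15 - 13)*1 - 3126) = (897/4 + 1152)*((-15 - 13)*1 - 3126) = 5505*(-28*1 - 3126)/4 = 5505*(-28 - 3126)/4 = (5505/4)*(-3154) = -8681385/2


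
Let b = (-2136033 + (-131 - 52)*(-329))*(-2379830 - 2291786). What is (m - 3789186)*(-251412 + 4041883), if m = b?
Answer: 36757933950533711730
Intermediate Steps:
b = 9697461954816 (b = (-2136033 - 183*(-329))*(-4671616) = (-2136033 + 60207)*(-4671616) = -2075826*(-4671616) = 9697461954816)
m = 9697461954816
(m - 3789186)*(-251412 + 4041883) = (9697461954816 - 3789186)*(-251412 + 4041883) = 9697458165630*3790471 = 36757933950533711730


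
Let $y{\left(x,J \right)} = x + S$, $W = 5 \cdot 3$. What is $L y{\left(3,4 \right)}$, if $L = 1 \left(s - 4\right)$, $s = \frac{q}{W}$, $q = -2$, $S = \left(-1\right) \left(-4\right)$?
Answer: $- \frac{434}{15} \approx -28.933$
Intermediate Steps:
$S = 4$
$W = 15$
$y{\left(x,J \right)} = 4 + x$ ($y{\left(x,J \right)} = x + 4 = 4 + x$)
$s = - \frac{2}{15} \approx -0.13333$
$L = - \frac{62}{15}$ ($L = 1 \left(- \frac{2}{15} - 4\right) = 1 \left(- \frac{62}{15}\right) = - \frac{62}{15} \approx -4.1333$)
$L y{\left(3,4 \right)} = - \frac{62 \left(4 + 3\right)}{15} = \left(- \frac{62}{15}\right) 7 = - \frac{434}{15}$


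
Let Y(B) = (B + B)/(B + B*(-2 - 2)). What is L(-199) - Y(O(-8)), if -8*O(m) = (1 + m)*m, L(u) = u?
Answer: -595/3 ≈ -198.33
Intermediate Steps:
O(m) = -m*(1 + m)/8 (O(m) = -(1 + m)*m/8 = -m*(1 + m)/8)
Y(B) = -2/3 (Y(B) = (2*B)/(B + B*(-4)) = (2*B)/(B - 4*B) = (2*B)/((-3*B)) = (2*B)*(-1/(3*B)) = -2/3)
L(-199) - Y(O(-8)) = -199 - 1*(-2/3) = -199 + 2/3 = -595/3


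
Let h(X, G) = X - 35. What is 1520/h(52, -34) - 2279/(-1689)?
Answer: 2606023/28713 ≈ 90.761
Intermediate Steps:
h(X, G) = -35 + X
1520/h(52, -34) - 2279/(-1689) = 1520/(-35 + 52) - 2279/(-1689) = 1520/17 - 2279*(-1/1689) = 1520*(1/17) + 2279/1689 = 1520/17 + 2279/1689 = 2606023/28713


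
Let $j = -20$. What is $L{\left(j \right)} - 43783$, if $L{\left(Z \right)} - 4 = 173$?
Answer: $-43606$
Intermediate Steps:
$L{\left(Z \right)} = 177$ ($L{\left(Z \right)} = 4 + 173 = 177$)
$L{\left(j \right)} - 43783 = 177 - 43783 = -43606$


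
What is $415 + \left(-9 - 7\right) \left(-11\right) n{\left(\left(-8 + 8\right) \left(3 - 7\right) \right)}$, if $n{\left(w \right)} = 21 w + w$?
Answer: $415$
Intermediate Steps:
$n{\left(w \right)} = 22 w$
$415 + \left(-9 - 7\right) \left(-11\right) n{\left(\left(-8 + 8\right) \left(3 - 7\right) \right)} = 415 + \left(-9 - 7\right) \left(-11\right) 22 \left(-8 + 8\right) \left(3 - 7\right) = 415 + \left(-16\right) \left(-11\right) 22 \cdot 0 \left(-4\right) = 415 + 176 \cdot 22 \cdot 0 = 415 + 176 \cdot 0 = 415 + 0 = 415$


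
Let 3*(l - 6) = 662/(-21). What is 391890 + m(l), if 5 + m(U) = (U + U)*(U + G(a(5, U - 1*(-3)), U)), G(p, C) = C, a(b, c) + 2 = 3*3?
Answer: 1555714189/3969 ≈ 3.9197e+5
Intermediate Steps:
a(b, c) = 7 (a(b, c) = -2 + 3*3 = -2 + 9 = 7)
l = -284/63 (l = 6 + (662/(-21))/3 = 6 + (662*(-1/21))/3 = 6 + (⅓)*(-662/21) = 6 - 662/63 = -284/63 ≈ -4.5079)
m(U) = -5 + 4*U² (m(U) = -5 + (U + U)*(U + U) = -5 + (2*U)*(2*U) = -5 + 4*U²)
391890 + m(l) = 391890 + (-5 + 4*(-284/63)²) = 391890 + (-5 + 4*(80656/3969)) = 391890 + (-5 + 322624/3969) = 391890 + 302779/3969 = 1555714189/3969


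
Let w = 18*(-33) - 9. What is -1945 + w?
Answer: -2548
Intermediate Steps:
w = -603 (w = -594 - 9 = -603)
-1945 + w = -1945 - 603 = -2548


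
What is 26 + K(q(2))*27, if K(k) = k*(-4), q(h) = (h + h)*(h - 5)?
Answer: 1322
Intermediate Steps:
q(h) = 2*h*(-5 + h) (q(h) = (2*h)*(-5 + h) = 2*h*(-5 + h))
K(k) = -4*k
26 + K(q(2))*27 = 26 - 8*2*(-5 + 2)*27 = 26 - 8*2*(-3)*27 = 26 - 4*(-12)*27 = 26 + 48*27 = 26 + 1296 = 1322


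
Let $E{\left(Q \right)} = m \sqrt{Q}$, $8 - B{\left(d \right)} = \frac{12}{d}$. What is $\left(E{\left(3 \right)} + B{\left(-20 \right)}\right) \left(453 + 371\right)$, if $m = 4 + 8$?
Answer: $\frac{35432}{5} + 9888 \sqrt{3} \approx 24213.0$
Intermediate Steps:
$m = 12$
$B{\left(d \right)} = 8 - \frac{12}{d}$
$E{\left(Q \right)} = 12 \sqrt{Q}$
$\left(E{\left(3 \right)} + B{\left(-20 \right)}\right) \left(453 + 371\right) = \left(12 \sqrt{3} + \left(8 - \frac{12}{-20}\right)\right) \left(453 + 371\right) = \left(12 \sqrt{3} + \left(8 - - \frac{3}{5}\right)\right) 824 = \left(12 \sqrt{3} + \left(8 + \frac{3}{5}\right)\right) 824 = \left(12 \sqrt{3} + \frac{43}{5}\right) 824 = \left(\frac{43}{5} + 12 \sqrt{3}\right) 824 = \frac{35432}{5} + 9888 \sqrt{3}$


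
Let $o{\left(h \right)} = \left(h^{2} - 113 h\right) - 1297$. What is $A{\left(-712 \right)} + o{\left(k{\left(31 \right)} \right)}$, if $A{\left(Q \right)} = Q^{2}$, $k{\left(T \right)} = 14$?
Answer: $504261$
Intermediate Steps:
$o{\left(h \right)} = -1297 + h^{2} - 113 h$
$A{\left(-712 \right)} + o{\left(k{\left(31 \right)} \right)} = \left(-712\right)^{2} - \left(2879 - 196\right) = 506944 - 2683 = 504261$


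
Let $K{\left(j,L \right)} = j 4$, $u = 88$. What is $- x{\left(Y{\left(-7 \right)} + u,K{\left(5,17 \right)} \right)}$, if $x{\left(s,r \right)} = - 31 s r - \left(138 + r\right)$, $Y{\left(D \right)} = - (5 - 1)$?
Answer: $52238$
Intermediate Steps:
$Y{\left(D \right)} = -4$ ($Y{\left(D \right)} = \left(-1\right) 4 = -4$)
$K{\left(j,L \right)} = 4 j$
$x{\left(s,r \right)} = -138 - r - 31 r s$ ($x{\left(s,r \right)} = - 31 r s - \left(138 + r\right) = -138 - r - 31 r s$)
$- x{\left(Y{\left(-7 \right)} + u,K{\left(5,17 \right)} \right)} = - (-138 - 4 \cdot 5 - 31 \cdot 4 \cdot 5 \left(-4 + 88\right)) = - (-138 - 20 - 620 \cdot 84) = - (-138 - 20 - 52080) = \left(-1\right) \left(-52238\right) = 52238$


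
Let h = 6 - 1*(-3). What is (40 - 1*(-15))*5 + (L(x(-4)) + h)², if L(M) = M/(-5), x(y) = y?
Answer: 9276/25 ≈ 371.04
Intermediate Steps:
h = 9 (h = 6 + 3 = 9)
L(M) = -M/5 (L(M) = M*(-⅕) = -M/5)
(40 - 1*(-15))*5 + (L(x(-4)) + h)² = (40 - 1*(-15))*5 + (-⅕*(-4) + 9)² = (40 + 15)*5 + (⅘ + 9)² = 55*5 + (49/5)² = 275 + 2401/25 = 9276/25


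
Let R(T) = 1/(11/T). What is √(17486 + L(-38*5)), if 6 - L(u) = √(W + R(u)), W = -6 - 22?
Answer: √(2116532 - 11*I*√5478)/11 ≈ 132.26 - 0.025437*I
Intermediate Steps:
R(T) = T/11
W = -28
L(u) = 6 - √(-28 + u/11)
√(17486 + L(-38*5)) = √(17486 + (6 - √(-3388 + 11*(-38*5))/11)) = √(17486 + (6 - √(-3388 + 11*(-190))/11)) = √(17486 + (6 - √(-3388 - 2090)/11)) = √(17486 + (6 - I*√5478/11)) = √(17492 - I*√5478/11)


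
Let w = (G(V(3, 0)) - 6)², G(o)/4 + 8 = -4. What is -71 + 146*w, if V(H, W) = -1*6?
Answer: 425665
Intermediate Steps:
V(H, W) = -6
G(o) = -48 (G(o) = -32 + 4*(-4) = -32 - 16 = -48)
w = 2916 (w = (-48 - 6)² = (-54)² = 2916)
-71 + 146*w = -71 + 146*2916 = -71 + 425736 = 425665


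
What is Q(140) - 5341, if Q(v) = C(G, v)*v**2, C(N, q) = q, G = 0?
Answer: 2738659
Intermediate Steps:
Q(v) = v**3 (Q(v) = v*v**2 = v**3)
Q(140) - 5341 = 140**3 - 5341 = 2744000 - 5341 = 2738659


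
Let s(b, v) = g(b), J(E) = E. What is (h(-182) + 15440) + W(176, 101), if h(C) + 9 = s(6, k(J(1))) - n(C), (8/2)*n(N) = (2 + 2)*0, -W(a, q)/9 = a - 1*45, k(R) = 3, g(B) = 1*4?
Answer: 14256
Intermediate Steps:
g(B) = 4
W(a, q) = 405 - 9*a (W(a, q) = -9*(a - 1*45) = -9*(a - 45) = -9*(-45 + a) = 405 - 9*a)
s(b, v) = 4
n(N) = 0 (n(N) = ((2 + 2)*0)/4 = (4*0)/4 = (1/4)*0 = 0)
h(C) = -5 (h(C) = -9 + (4 - 1*0) = -9 + (4 + 0) = -9 + 4 = -5)
(h(-182) + 15440) + W(176, 101) = (-5 + 15440) + (405 - 9*176) = 15435 + (405 - 1584) = 15435 - 1179 = 14256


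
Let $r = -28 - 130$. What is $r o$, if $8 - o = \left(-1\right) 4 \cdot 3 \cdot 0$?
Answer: $-1264$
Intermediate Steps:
$r = -158$ ($r = -28 - 130 = -158$)
$o = 8$ ($o = 8 - \left(-1\right) 4 \cdot 3 \cdot 0 = 8 - \left(-4\right) 3 \cdot 0 = 8 - \left(-12\right) 0 = 8 - 0 = 8 + 0 = 8$)
$r o = \left(-158\right) 8 = -1264$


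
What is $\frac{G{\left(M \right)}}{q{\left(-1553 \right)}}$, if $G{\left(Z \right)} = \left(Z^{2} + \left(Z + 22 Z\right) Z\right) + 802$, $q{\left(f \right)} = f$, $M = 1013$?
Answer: $- \frac{24628858}{1553} \approx -15859.0$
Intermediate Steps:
$G{\left(Z \right)} = 802 + 24 Z^{2}$ ($G{\left(Z \right)} = \left(Z^{2} + 23 Z Z\right) + 802 = \left(Z^{2} + 23 Z^{2}\right) + 802 = 24 Z^{2} + 802 = 802 + 24 Z^{2}$)
$\frac{G{\left(M \right)}}{q{\left(-1553 \right)}} = \frac{802 + 24 \cdot 1013^{2}}{-1553} = \left(802 + 24 \cdot 1026169\right) \left(- \frac{1}{1553}\right) = \left(802 + 24628056\right) \left(- \frac{1}{1553}\right) = 24628858 \left(- \frac{1}{1553}\right) = - \frac{24628858}{1553}$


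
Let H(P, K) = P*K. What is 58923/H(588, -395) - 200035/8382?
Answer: -711424571/29497020 ≈ -24.119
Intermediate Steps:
H(P, K) = K*P
58923/H(588, -395) - 200035/8382 = 58923/((-395*588)) - 200035/8382 = 58923/(-232260) - 200035*1/8382 = 58923*(-1/232260) - 18185/762 = -19641/77420 - 18185/762 = -711424571/29497020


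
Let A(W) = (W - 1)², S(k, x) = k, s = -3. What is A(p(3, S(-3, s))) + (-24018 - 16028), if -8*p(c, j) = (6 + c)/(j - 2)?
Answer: -64072639/1600 ≈ -40045.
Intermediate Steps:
p(c, j) = -(6 + c)/(8*(-2 + j)) (p(c, j) = -(6 + c)/(8*(j - 2)) = -(6 + c)/(8*(-2 + j)))
A(W) = (-1 + W)²
A(p(3, S(-3, s))) + (-24018 - 16028) = (-1 + (-6 - 1*3)/(8*(-2 - 3)))² + (-24018 - 16028) = (-1 + (⅛)*(-6 - 3)/(-5))² - 40046 = (-1 + (⅛)*(-⅕)*(-9))² - 40046 = (-1 + 9/40)² - 40046 = (-31/40)² - 40046 = 961/1600 - 40046 = -64072639/1600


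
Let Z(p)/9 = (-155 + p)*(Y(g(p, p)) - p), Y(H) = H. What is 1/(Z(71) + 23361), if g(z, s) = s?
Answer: 1/23361 ≈ 4.2806e-5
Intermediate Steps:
Z(p) = 0 (Z(p) = 9*((-155 + p)*(p - p)) = 9*((-155 + p)*0) = 9*0 = 0)
1/(Z(71) + 23361) = 1/(0 + 23361) = 1/23361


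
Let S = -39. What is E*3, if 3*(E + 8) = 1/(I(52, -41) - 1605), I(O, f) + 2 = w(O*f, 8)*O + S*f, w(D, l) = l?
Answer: -9791/408 ≈ -23.998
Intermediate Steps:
I(O, f) = -2 - 39*f + 8*O (I(O, f) = -2 + (8*O - 39*f) = -2 + (-39*f + 8*O) = -2 - 39*f + 8*O)
E = -9791/1224 (E = -8 + 1/(3*((-2 - 39*(-41) + 8*52) - 1605)) = -8 + 1/(3*((-2 + 1599 + 416) - 1605)) = -8 + 1/(3*(2013 - 1605)) = -8 + (1/3)/408 = -8 + (1/3)*(1/408) = -8 + 1/1224 = -9791/1224 ≈ -7.9992)
E*3 = -9791/1224*3 = -9791/408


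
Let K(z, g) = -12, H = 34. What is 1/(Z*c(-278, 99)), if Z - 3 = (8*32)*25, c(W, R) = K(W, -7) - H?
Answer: -1/294538 ≈ -3.3951e-6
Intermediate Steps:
c(W, R) = -46 (c(W, R) = -12 - 1*34 = -12 - 34 = -46)
Z = 6403 (Z = 3 + (8*32)*25 = 3 + 256*25 = 3 + 6400 = 6403)
1/(Z*c(-278, 99)) = 1/(6403*(-46)) = (1/6403)*(-1/46) = -1/294538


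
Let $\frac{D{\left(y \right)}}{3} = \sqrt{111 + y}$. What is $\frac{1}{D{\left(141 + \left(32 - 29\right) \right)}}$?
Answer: $\frac{\sqrt{255}}{765} \approx 0.020874$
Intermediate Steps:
$D{\left(y \right)} = 3 \sqrt{111 + y}$
$\frac{1}{D{\left(141 + \left(32 - 29\right) \right)}} = \frac{1}{3 \sqrt{111 + \left(141 + \left(32 - 29\right)\right)}} = \frac{1}{3 \sqrt{111 + \left(141 + 3\right)}} = \frac{1}{3 \sqrt{111 + 144}} = \frac{1}{3 \sqrt{255}} = \frac{\sqrt{255}}{765}$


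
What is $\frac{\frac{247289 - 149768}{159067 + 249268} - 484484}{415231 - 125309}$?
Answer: $- \frac{197831676619}{118385299870} \approx -1.6711$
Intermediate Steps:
$\frac{\frac{247289 - 149768}{159067 + 249268} - 484484}{415231 - 125309} = \frac{\frac{97521}{408335} - 484484}{289922} = \left(97521 \cdot \frac{1}{408335} - 484484\right) \frac{1}{289922} = \left(\frac{97521}{408335} - 484484\right) \frac{1}{289922} = \left(- \frac{197831676619}{408335}\right) \frac{1}{289922} = - \frac{197831676619}{118385299870}$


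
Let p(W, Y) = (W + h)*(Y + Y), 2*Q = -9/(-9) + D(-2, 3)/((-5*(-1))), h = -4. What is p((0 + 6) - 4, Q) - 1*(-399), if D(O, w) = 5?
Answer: 395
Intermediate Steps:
Q = 1 (Q = (-9/(-9) + 5/((-5*(-1))))/2 = (-9*(-⅑) + 5/5)/2 = (1 + 5*(⅕))/2 = (1 + 1)/2 = (½)*2 = 1)
p(W, Y) = 2*Y*(-4 + W) (p(W, Y) = (W - 4)*(Y + Y) = (-4 + W)*(2*Y) = 2*Y*(-4 + W))
p((0 + 6) - 4, Q) - 1*(-399) = 2*1*(-4 + ((0 + 6) - 4)) - 1*(-399) = 2*1*(-4 + (6 - 4)) + 399 = 2*1*(-4 + 2) + 399 = 2*1*(-2) + 399 = -4 + 399 = 395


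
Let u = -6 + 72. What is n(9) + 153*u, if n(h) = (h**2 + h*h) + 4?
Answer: 10264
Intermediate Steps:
n(h) = 4 + 2*h**2 (n(h) = (h**2 + h**2) + 4 = 2*h**2 + 4 = 4 + 2*h**2)
u = 66
n(9) + 153*u = (4 + 2*9**2) + 153*66 = (4 + 2*81) + 10098 = (4 + 162) + 10098 = 166 + 10098 = 10264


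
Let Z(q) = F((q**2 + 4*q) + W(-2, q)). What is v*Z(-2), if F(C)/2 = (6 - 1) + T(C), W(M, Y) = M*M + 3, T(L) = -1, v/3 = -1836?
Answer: -44064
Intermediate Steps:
v = -5508 (v = 3*(-1836) = -5508)
W(M, Y) = 3 + M**2 (W(M, Y) = M**2 + 3 = 3 + M**2)
F(C) = 8 (F(C) = 2*((6 - 1) - 1) = 2*(5 - 1) = 2*4 = 8)
Z(q) = 8
v*Z(-2) = -5508*8 = -44064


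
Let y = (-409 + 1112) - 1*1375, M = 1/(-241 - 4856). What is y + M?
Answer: -3425185/5097 ≈ -672.00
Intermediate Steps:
M = -1/5097 (M = 1/(-5097) = -1/5097 ≈ -0.00019619)
y = -672 (y = 703 - 1375 = -672)
y + M = -672 - 1/5097 = -3425185/5097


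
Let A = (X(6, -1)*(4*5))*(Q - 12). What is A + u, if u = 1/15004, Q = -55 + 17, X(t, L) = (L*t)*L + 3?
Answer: -135035999/15004 ≈ -9000.0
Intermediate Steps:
X(t, L) = 3 + t*L**2 (X(t, L) = t*L**2 + 3 = 3 + t*L**2)
Q = -38
u = 1/15004 ≈ 6.6649e-5
A = -9000 (A = ((3 + 6*(-1)**2)*(4*5))*(-38 - 12) = ((3 + 6*1)*20)*(-50) = ((3 + 6)*20)*(-50) = (9*20)*(-50) = 180*(-50) = -9000)
A + u = -9000 + 1/15004 = -135035999/15004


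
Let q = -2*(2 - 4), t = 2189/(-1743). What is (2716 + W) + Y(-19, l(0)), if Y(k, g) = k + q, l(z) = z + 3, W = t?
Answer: 4705654/1743 ≈ 2699.7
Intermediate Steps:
t = -2189/1743 (t = 2189*(-1/1743) = -2189/1743 ≈ -1.2559)
W = -2189/1743 ≈ -1.2559
q = 4 (q = -2*(-2) = 4)
l(z) = 3 + z
Y(k, g) = 4 + k (Y(k, g) = k + 4 = 4 + k)
(2716 + W) + Y(-19, l(0)) = (2716 - 2189/1743) + (4 - 19) = 4731799/1743 - 15 = 4705654/1743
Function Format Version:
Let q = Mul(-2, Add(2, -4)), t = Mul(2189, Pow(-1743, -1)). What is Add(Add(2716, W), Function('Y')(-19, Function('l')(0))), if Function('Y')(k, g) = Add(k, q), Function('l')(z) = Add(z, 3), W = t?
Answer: Rational(4705654, 1743) ≈ 2699.7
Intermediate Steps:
t = Rational(-2189, 1743) (t = Mul(2189, Rational(-1, 1743)) = Rational(-2189, 1743) ≈ -1.2559)
W = Rational(-2189, 1743) ≈ -1.2559
q = 4 (q = Mul(-2, -2) = 4)
Function('l')(z) = Add(3, z)
Function('Y')(k, g) = Add(4, k) (Function('Y')(k, g) = Add(k, 4) = Add(4, k))
Add(Add(2716, W), Function('Y')(-19, Function('l')(0))) = Add(Add(2716, Rational(-2189, 1743)), Add(4, -19)) = Add(Rational(4731799, 1743), -15) = Rational(4705654, 1743)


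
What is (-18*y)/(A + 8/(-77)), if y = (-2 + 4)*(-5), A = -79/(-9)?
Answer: 124740/6011 ≈ 20.752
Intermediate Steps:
A = 79/9 (A = -79*(-⅑) = 79/9 ≈ 8.7778)
y = -10 (y = 2*(-5) = -10)
(-18*y)/(A + 8/(-77)) = (-18*(-10))/(79/9 + 8/(-77)) = 180/(79/9 + 8*(-1/77)) = 180/(79/9 - 8/77) = 180/(6011/693) = 180*(693/6011) = 124740/6011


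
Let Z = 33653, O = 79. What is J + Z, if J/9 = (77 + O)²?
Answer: 252677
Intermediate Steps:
J = 219024 (J = 9*(77 + 79)² = 9*156² = 9*24336 = 219024)
J + Z = 219024 + 33653 = 252677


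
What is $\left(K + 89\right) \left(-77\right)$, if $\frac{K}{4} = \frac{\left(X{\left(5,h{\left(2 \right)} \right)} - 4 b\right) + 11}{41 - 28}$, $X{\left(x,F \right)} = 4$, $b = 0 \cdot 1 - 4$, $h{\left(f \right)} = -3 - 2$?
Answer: $- \frac{98637}{13} \approx -7587.5$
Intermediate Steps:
$h{\left(f \right)} = -5$ ($h{\left(f \right)} = -3 - 2 = -5$)
$b = -4$ ($b = 0 - 4 = -4$)
$K = \frac{124}{13}$ ($K = 4 \frac{\left(4 - -16\right) + 11}{41 - 28} = 4 \frac{\left(4 + 16\right) + 11}{13} = 4 \left(20 + 11\right) \frac{1}{13} = 4 \cdot 31 \cdot \frac{1}{13} = 4 \cdot \frac{31}{13} = \frac{124}{13} \approx 9.5385$)
$\left(K + 89\right) \left(-77\right) = \left(\frac{124}{13} + 89\right) \left(-77\right) = \frac{1281}{13} \left(-77\right) = - \frac{98637}{13}$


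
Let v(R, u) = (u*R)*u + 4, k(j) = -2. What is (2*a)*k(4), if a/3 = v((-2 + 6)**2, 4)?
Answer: -3120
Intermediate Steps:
v(R, u) = 4 + R*u**2 (v(R, u) = (R*u)*u + 4 = R*u**2 + 4 = 4 + R*u**2)
a = 780 (a = 3*(4 + (-2 + 6)**2*4**2) = 3*(4 + 4**2*16) = 3*(4 + 16*16) = 3*(4 + 256) = 3*260 = 780)
(2*a)*k(4) = (2*780)*(-2) = 1560*(-2) = -3120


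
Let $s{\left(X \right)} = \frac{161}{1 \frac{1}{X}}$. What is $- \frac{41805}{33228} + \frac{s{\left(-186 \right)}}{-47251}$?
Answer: $- \frac{108920263}{174450692} \approx -0.62436$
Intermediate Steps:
$s{\left(X \right)} = 161 X$ ($s{\left(X \right)} = \frac{161}{\frac{1}{X}} = 161 X$)
$- \frac{41805}{33228} + \frac{s{\left(-186 \right)}}{-47251} = - \frac{41805}{33228} + \frac{161 \left(-186\right)}{-47251} = \left(-41805\right) \frac{1}{33228} - - \frac{29946}{47251} = - \frac{4645}{3692} + \frac{29946}{47251} = - \frac{108920263}{174450692}$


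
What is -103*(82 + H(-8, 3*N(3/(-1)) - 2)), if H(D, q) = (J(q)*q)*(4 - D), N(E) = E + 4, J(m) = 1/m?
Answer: -9682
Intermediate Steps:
N(E) = 4 + E
H(D, q) = 4 - D (H(D, q) = (q/q)*(4 - D) = 1*(4 - D) = 4 - D)
-103*(82 + H(-8, 3*N(3/(-1)) - 2)) = -103*(82 + (4 - 1*(-8))) = -103*(82 + (4 + 8)) = -103*(82 + 12) = -103*94 = -9682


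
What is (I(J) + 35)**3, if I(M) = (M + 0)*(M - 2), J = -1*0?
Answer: 42875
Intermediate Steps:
J = 0
I(M) = M*(-2 + M)
(I(J) + 35)**3 = (0*(-2 + 0) + 35)**3 = (0*(-2) + 35)**3 = (0 + 35)**3 = 35**3 = 42875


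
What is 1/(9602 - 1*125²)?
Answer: -1/6023 ≈ -0.00016603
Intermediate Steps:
1/(9602 - 1*125²) = 1/(9602 - 1*15625) = 1/(9602 - 15625) = 1/(-6023) = -1/6023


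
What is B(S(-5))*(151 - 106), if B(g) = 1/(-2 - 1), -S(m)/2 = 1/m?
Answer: -15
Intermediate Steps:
S(m) = -2/m
B(g) = -⅓ (B(g) = 1/(-3) = -⅓)
B(S(-5))*(151 - 106) = -(151 - 106)/3 = -⅓*45 = -15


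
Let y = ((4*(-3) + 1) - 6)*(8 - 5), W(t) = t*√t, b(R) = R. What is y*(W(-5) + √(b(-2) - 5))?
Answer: 51*I*(-√7 + 5*√5) ≈ 435.26*I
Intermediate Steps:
W(t) = t^(3/2)
y = -51 (y = ((-12 + 1) - 6)*3 = (-11 - 6)*3 = -17*3 = -51)
y*(W(-5) + √(b(-2) - 5)) = -51*((-5)^(3/2) + √(-2 - 5)) = -51*(-5*I*√5 + √(-7)) = -51*(-5*I*√5 + I*√7) = -51*(I*√7 - 5*I*√5) = -51*I*√7 + 255*I*√5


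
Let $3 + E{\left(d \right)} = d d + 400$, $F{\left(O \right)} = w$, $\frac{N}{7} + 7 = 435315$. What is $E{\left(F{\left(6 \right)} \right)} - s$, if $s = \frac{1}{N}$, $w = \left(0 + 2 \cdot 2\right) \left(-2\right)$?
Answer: $\frac{1404738915}{3047156} \approx 461.0$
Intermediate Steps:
$N = 3047156$ ($N = -49 + 7 \cdot 435315 = -49 + 3047205 = 3047156$)
$w = -8$ ($w = \left(0 + 4\right) \left(-2\right) = 4 \left(-2\right) = -8$)
$F{\left(O \right)} = -8$
$E{\left(d \right)} = 397 + d^{2}$ ($E{\left(d \right)} = -3 + \left(d d + 400\right) = -3 + \left(d^{2} + 400\right) = -3 + \left(400 + d^{2}\right) = 397 + d^{2}$)
$s = \frac{1}{3047156} \approx 3.2817 \cdot 10^{-7}$
$E{\left(F{\left(6 \right)} \right)} - s = \left(397 + \left(-8\right)^{2}\right) - \frac{1}{3047156} = \left(397 + 64\right) - \frac{1}{3047156} = 461 - \frac{1}{3047156} = \frac{1404738915}{3047156}$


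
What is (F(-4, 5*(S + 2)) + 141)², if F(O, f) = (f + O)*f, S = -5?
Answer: 181476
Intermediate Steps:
F(O, f) = f*(O + f) (F(O, f) = (O + f)*f = f*(O + f))
(F(-4, 5*(S + 2)) + 141)² = ((5*(-5 + 2))*(-4 + 5*(-5 + 2)) + 141)² = ((5*(-3))*(-4 + 5*(-3)) + 141)² = (-15*(-4 - 15) + 141)² = (-15*(-19) + 141)² = (285 + 141)² = 426² = 181476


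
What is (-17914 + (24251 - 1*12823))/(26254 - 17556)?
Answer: -3243/4349 ≈ -0.74569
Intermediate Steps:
(-17914 + (24251 - 1*12823))/(26254 - 17556) = (-17914 + (24251 - 12823))/8698 = (-17914 + 11428)*(1/8698) = -6486*1/8698 = -3243/4349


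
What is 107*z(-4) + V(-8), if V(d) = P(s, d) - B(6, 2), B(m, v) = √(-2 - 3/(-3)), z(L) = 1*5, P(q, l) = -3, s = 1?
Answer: 532 - I ≈ 532.0 - 1.0*I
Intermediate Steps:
z(L) = 5
B(m, v) = I (B(m, v) = √(-2 - 3*(-⅓)) = √(-2 + 1) = √(-1) = I)
V(d) = -3 - I
107*z(-4) + V(-8) = 107*5 + (-3 - I) = 535 + (-3 - I) = 532 - I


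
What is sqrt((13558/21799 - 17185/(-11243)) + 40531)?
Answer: 4*sqrt(152169615157607434177)/245086157 ≈ 201.33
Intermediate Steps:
sqrt((13558/21799 - 17185/(-11243)) + 40531) = sqrt((13558*(1/21799) - 17185*(-1/11243)) + 40531) = sqrt((13558/21799 + 17185/11243) + 40531) = sqrt(527048409/245086157 + 40531) = sqrt(9934114077776/245086157) = 4*sqrt(152169615157607434177)/245086157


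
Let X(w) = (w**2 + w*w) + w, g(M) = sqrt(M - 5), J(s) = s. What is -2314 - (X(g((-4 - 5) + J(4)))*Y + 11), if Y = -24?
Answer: -2805 + 24*I*sqrt(10) ≈ -2805.0 + 75.895*I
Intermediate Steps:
g(M) = sqrt(-5 + M)
X(w) = w + 2*w**2 (X(w) = (w**2 + w**2) + w = 2*w**2 + w = w + 2*w**2)
-2314 - (X(g((-4 - 5) + J(4)))*Y + 11) = -2314 - ((sqrt(-5 + ((-4 - 5) + 4))*(1 + 2*sqrt(-5 + ((-4 - 5) + 4))))*(-24) + 11) = -2314 - ((sqrt(-5 + (-9 + 4))*(1 + 2*sqrt(-5 + (-9 + 4))))*(-24) + 11) = -2314 - ((sqrt(-5 - 5)*(1 + 2*sqrt(-5 - 5)))*(-24) + 11) = -2314 - ((sqrt(-10)*(1 + 2*sqrt(-10)))*(-24) + 11) = -2314 - (((I*sqrt(10))*(1 + 2*(I*sqrt(10))))*(-24) + 11) = -2314 - (((I*sqrt(10))*(1 + 2*I*sqrt(10)))*(-24) + 11) = -2314 - ((I*sqrt(10)*(1 + 2*I*sqrt(10)))*(-24) + 11) = -2314 - (-24*I*sqrt(10)*(1 + 2*I*sqrt(10)) + 11) = -2314 - (11 - 24*I*sqrt(10)*(1 + 2*I*sqrt(10))) = -2314 + (-11 + 24*I*sqrt(10)*(1 + 2*I*sqrt(10))) = -2325 + 24*I*sqrt(10)*(1 + 2*I*sqrt(10))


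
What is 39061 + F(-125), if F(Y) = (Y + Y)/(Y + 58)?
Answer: 2617337/67 ≈ 39065.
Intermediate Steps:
F(Y) = 2*Y/(58 + Y) (F(Y) = (2*Y)/(58 + Y) = 2*Y/(58 + Y))
39061 + F(-125) = 39061 + 2*(-125)/(58 - 125) = 39061 + 2*(-125)/(-67) = 39061 + 2*(-125)*(-1/67) = 39061 + 250/67 = 2617337/67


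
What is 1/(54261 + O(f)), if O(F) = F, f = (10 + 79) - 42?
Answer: 1/54308 ≈ 1.8413e-5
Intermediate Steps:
f = 47 (f = 89 - 42 = 47)
1/(54261 + O(f)) = 1/(54261 + 47) = 1/54308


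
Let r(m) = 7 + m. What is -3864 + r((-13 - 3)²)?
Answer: -3601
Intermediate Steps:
-3864 + r((-13 - 3)²) = -3864 + (7 + (-13 - 3)²) = -3864 + (7 + (-16)²) = -3864 + (7 + 256) = -3864 + 263 = -3601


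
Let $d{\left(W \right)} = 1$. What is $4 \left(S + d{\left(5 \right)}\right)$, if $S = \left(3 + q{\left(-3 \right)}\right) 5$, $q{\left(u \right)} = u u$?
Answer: $244$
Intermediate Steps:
$q{\left(u \right)} = u^{2}$
$S = 60$ ($S = \left(3 + \left(-3\right)^{2}\right) 5 = \left(3 + 9\right) 5 = 12 \cdot 5 = 60$)
$4 \left(S + d{\left(5 \right)}\right) = 4 \left(60 + 1\right) = 4 \cdot 61 = 244$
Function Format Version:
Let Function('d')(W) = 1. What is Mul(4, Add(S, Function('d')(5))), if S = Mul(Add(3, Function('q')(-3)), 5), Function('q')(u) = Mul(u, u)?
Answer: 244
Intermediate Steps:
Function('q')(u) = Pow(u, 2)
S = 60 (S = Mul(Add(3, Pow(-3, 2)), 5) = Mul(Add(3, 9), 5) = Mul(12, 5) = 60)
Mul(4, Add(S, Function('d')(5))) = Mul(4, Add(60, 1)) = Mul(4, 61) = 244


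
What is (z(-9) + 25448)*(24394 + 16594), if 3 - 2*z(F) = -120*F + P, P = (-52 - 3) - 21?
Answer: 1022548130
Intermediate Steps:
P = -76 (P = -55 - 21 = -76)
z(F) = 79/2 + 60*F (z(F) = 3/2 - (-120*F - 76)/2 = 3/2 - (-76 - 120*F)/2 = 3/2 + (38 + 60*F) = 79/2 + 60*F)
(z(-9) + 25448)*(24394 + 16594) = ((79/2 + 60*(-9)) + 25448)*(24394 + 16594) = ((79/2 - 540) + 25448)*40988 = (-1001/2 + 25448)*40988 = (49895/2)*40988 = 1022548130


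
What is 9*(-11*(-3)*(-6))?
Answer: -1782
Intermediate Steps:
9*(-11*(-3)*(-6)) = 9*(33*(-6)) = 9*(-198) = -1782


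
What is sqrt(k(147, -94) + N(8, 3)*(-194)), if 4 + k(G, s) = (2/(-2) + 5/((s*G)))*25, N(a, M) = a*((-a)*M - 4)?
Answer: sqrt(169220913402)/1974 ≈ 208.39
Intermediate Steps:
N(a, M) = a*(-4 - M*a) (N(a, M) = a*(-M*a - 4) = a*(-4 - M*a))
k(G, s) = -29 + 125/(G*s) (k(G, s) = -4 + (2/(-2) + 5/((s*G)))*25 = -4 + (2*(-1/2) + 5/((G*s)))*25 = -4 + (-1 + 5*(1/(G*s)))*25 = -4 + (-1 + 5/(G*s))*25 = -4 + (-25 + 125/(G*s)) = -29 + 125/(G*s))
sqrt(k(147, -94) + N(8, 3)*(-194)) = sqrt((-29 + 125/(147*(-94))) - 1*8*(4 + 3*8)*(-194)) = sqrt((-29 + 125*(1/147)*(-1/94)) - 1*8*(4 + 24)*(-194)) = sqrt((-29 - 125/13818) - 1*8*28*(-194)) = sqrt(-400847/13818 - 224*(-194)) = sqrt(-400847/13818 + 43456) = sqrt(600074161/13818) = sqrt(169220913402)/1974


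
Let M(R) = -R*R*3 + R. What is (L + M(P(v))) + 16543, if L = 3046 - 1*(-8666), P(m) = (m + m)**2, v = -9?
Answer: -286349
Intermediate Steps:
P(m) = 4*m**2 (P(m) = (2*m)**2 = 4*m**2)
L = 11712 (L = 3046 + 8666 = 11712)
M(R) = R - 3*R**2 (M(R) = -R**2*3 + R = -3*R**2 + R = R - 3*R**2)
(L + M(P(v))) + 16543 = (11712 + (4*(-9)**2)*(1 - 12*(-9)**2)) + 16543 = (11712 + (4*81)*(1 - 12*81)) + 16543 = (11712 + 324*(1 - 3*324)) + 16543 = (11712 + 324*(1 - 972)) + 16543 = (11712 + 324*(-971)) + 16543 = (11712 - 314604) + 16543 = -302892 + 16543 = -286349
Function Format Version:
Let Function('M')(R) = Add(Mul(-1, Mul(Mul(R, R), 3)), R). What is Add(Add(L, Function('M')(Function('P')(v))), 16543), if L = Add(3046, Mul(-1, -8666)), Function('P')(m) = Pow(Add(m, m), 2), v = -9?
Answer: -286349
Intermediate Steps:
Function('P')(m) = Mul(4, Pow(m, 2)) (Function('P')(m) = Pow(Mul(2, m), 2) = Mul(4, Pow(m, 2)))
L = 11712 (L = Add(3046, 8666) = 11712)
Function('M')(R) = Add(R, Mul(-3, Pow(R, 2))) (Function('M')(R) = Add(Mul(-1, Mul(Pow(R, 2), 3)), R) = Add(Mul(-1, Mul(3, Pow(R, 2))), R) = Add(Mul(-3, Pow(R, 2)), R) = Add(R, Mul(-3, Pow(R, 2))))
Add(Add(L, Function('M')(Function('P')(v))), 16543) = Add(Add(11712, Mul(Mul(4, Pow(-9, 2)), Add(1, Mul(-3, Mul(4, Pow(-9, 2)))))), 16543) = Add(Add(11712, Mul(Mul(4, 81), Add(1, Mul(-3, Mul(4, 81))))), 16543) = Add(Add(11712, Mul(324, Add(1, Mul(-3, 324)))), 16543) = Add(Add(11712, Mul(324, Add(1, -972))), 16543) = Add(Add(11712, Mul(324, -971)), 16543) = Add(Add(11712, -314604), 16543) = Add(-302892, 16543) = -286349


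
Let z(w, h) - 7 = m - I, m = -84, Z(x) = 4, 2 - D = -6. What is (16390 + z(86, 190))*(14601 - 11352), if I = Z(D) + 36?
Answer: 52870977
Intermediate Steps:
D = 8 (D = 2 - 1*(-6) = 2 + 6 = 8)
I = 40 (I = 4 + 36 = 40)
z(w, h) = -117 (z(w, h) = 7 + (-84 - 1*40) = 7 + (-84 - 40) = 7 - 124 = -117)
(16390 + z(86, 190))*(14601 - 11352) = (16390 - 117)*(14601 - 11352) = 16273*3249 = 52870977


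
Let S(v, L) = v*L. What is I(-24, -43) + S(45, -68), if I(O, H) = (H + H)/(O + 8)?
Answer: -24437/8 ≈ -3054.6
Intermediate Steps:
S(v, L) = L*v
I(O, H) = 2*H/(8 + O) (I(O, H) = (2*H)/(8 + O) = 2*H/(8 + O))
I(-24, -43) + S(45, -68) = 2*(-43)/(8 - 24) - 68*45 = 2*(-43)/(-16) - 3060 = 2*(-43)*(-1/16) - 3060 = 43/8 - 3060 = -24437/8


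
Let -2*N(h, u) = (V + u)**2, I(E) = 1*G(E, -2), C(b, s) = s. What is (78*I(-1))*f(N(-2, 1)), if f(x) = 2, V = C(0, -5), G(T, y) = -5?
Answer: -780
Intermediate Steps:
V = -5
I(E) = -5 (I(E) = 1*(-5) = -5)
N(h, u) = -(-5 + u)**2/2
(78*I(-1))*f(N(-2, 1)) = (78*(-5))*2 = -390*2 = -780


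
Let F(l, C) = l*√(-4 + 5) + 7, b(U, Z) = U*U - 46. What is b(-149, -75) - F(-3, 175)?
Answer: 22151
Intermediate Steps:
b(U, Z) = -46 + U² (b(U, Z) = U² - 46 = -46 + U²)
F(l, C) = 7 + l (F(l, C) = l*√1 + 7 = l*1 + 7 = l + 7 = 7 + l)
b(-149, -75) - F(-3, 175) = (-46 + (-149)²) - (7 - 3) = (-46 + 22201) - 1*4 = 22155 - 4 = 22151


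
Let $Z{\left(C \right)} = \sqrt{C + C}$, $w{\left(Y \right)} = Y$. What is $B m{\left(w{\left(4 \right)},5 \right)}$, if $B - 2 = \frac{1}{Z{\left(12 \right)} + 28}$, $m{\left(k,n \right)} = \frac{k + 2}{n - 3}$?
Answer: $\frac{1161}{190} - \frac{3 \sqrt{6}}{380} \approx 6.0912$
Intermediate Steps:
$m{\left(k,n \right)} = \frac{2 + k}{-3 + n}$
$Z{\left(C \right)} = \sqrt{2} \sqrt{C}$ ($Z{\left(C \right)} = \sqrt{2 C} = \sqrt{2} \sqrt{C}$)
$B = 2 + \frac{1}{28 + 2 \sqrt{6}}$ ($B = 2 + \frac{1}{\sqrt{2} \sqrt{12} + 28} = 2 + \frac{1}{\sqrt{2} \cdot 2 \sqrt{3} + 28} = 2 + \frac{1}{2 \sqrt{6} + 28} = 2 + \frac{1}{28 + 2 \sqrt{6}} \approx 2.0304$)
$B m{\left(w{\left(4 \right)},5 \right)} = \left(\frac{387}{190} - \frac{\sqrt{6}}{380}\right) \frac{2 + 4}{-3 + 5} = \left(\frac{387}{190} - \frac{\sqrt{6}}{380}\right) \frac{1}{2} \cdot 6 = \left(\frac{387}{190} - \frac{\sqrt{6}}{380}\right) 3 = \frac{1161}{190} - \frac{3 \sqrt{6}}{380}$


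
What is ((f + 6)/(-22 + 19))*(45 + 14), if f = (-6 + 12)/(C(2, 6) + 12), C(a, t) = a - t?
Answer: -531/4 ≈ -132.75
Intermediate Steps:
f = ¾ (f = (-6 + 12)/((2 - 1*6) + 12) = 6/((2 - 6) + 12) = 6/(-4 + 12) = 6/8 = 6*(⅛) = ¾ ≈ 0.75000)
((f + 6)/(-22 + 19))*(45 + 14) = ((¾ + 6)/(-22 + 19))*(45 + 14) = ((27/4)/(-3))*59 = ((27/4)*(-⅓))*59 = -9/4*59 = -531/4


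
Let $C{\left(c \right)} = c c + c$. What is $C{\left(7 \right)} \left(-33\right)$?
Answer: $-1848$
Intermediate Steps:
$C{\left(c \right)} = c + c^{2}$ ($C{\left(c \right)} = c^{2} + c = c + c^{2}$)
$C{\left(7 \right)} \left(-33\right) = 7 \left(1 + 7\right) \left(-33\right) = 7 \cdot 8 \left(-33\right) = 56 \left(-33\right) = -1848$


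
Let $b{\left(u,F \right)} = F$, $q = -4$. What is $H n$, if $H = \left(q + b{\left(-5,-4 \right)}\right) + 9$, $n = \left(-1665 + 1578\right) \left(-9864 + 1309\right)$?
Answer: $744285$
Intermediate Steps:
$n = 744285$ ($n = \left(-87\right) \left(-8555\right) = 744285$)
$H = 1$ ($H = \left(-4 - 4\right) + 9 = -8 + 9 = 1$)
$H n = 1 \cdot 744285 = 744285$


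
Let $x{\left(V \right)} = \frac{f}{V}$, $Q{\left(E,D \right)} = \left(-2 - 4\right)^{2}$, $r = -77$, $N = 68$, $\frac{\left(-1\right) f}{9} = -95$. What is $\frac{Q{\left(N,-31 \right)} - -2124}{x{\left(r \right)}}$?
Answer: $- \frac{3696}{19} \approx -194.53$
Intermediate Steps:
$f = 855$ ($f = \left(-9\right) \left(-95\right) = 855$)
$Q{\left(E,D \right)} = 36$ ($Q{\left(E,D \right)} = \left(-6\right)^{2} = 36$)
$x{\left(V \right)} = \frac{855}{V}$
$\frac{Q{\left(N,-31 \right)} - -2124}{x{\left(r \right)}} = \frac{36 - -2124}{855 \frac{1}{-77}} = \frac{36 + 2124}{855 \left(- \frac{1}{77}\right)} = \frac{2160}{- \frac{855}{77}} = 2160 \left(- \frac{77}{855}\right) = - \frac{3696}{19}$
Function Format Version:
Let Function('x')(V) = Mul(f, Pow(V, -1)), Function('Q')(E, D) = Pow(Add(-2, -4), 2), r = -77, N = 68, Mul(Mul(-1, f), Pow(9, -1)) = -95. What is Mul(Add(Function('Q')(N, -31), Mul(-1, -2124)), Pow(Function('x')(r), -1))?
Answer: Rational(-3696, 19) ≈ -194.53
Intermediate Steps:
f = 855 (f = Mul(-9, -95) = 855)
Function('Q')(E, D) = 36 (Function('Q')(E, D) = Pow(-6, 2) = 36)
Function('x')(V) = Mul(855, Pow(V, -1))
Mul(Add(Function('Q')(N, -31), Mul(-1, -2124)), Pow(Function('x')(r), -1)) = Mul(Add(36, Mul(-1, -2124)), Pow(Mul(855, Pow(-77, -1)), -1)) = Mul(Add(36, 2124), Pow(Mul(855, Rational(-1, 77)), -1)) = Mul(2160, Pow(Rational(-855, 77), -1)) = Mul(2160, Rational(-77, 855)) = Rational(-3696, 19)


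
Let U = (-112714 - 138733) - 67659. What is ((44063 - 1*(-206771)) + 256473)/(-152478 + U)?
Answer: -507307/471584 ≈ -1.0758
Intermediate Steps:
U = -319106 (U = -251447 - 67659 = -319106)
((44063 - 1*(-206771)) + 256473)/(-152478 + U) = ((44063 - 1*(-206771)) + 256473)/(-152478 - 319106) = ((44063 + 206771) + 256473)/(-471584) = (250834 + 256473)*(-1/471584) = 507307*(-1/471584) = -507307/471584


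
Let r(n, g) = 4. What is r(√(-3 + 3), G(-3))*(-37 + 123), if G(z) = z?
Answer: 344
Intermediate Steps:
r(√(-3 + 3), G(-3))*(-37 + 123) = 4*(-37 + 123) = 4*86 = 344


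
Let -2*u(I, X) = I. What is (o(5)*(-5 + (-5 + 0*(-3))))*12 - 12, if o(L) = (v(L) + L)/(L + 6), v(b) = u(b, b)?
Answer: -432/11 ≈ -39.273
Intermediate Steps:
u(I, X) = -I/2
v(b) = -b/2
o(L) = L/(2*(6 + L)) (o(L) = (-L/2 + L)/(L + 6) = (L/2)/(6 + L) = L/(2*(6 + L)))
(o(5)*(-5 + (-5 + 0*(-3))))*12 - 12 = (((½)*5/(6 + 5))*(-5 + (-5 + 0*(-3))))*12 - 12 = (((½)*5/11)*(-5 + (-5 + 0)))*12 - 12 = (((½)*5*(1/11))*(-5 - 5))*12 - 12 = ((5/22)*(-10))*12 - 12 = -25/11*12 - 12 = -300/11 - 12 = -432/11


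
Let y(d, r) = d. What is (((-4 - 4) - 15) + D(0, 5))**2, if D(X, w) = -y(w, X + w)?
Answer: 784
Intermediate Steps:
D(X, w) = -w
(((-4 - 4) - 15) + D(0, 5))**2 = (((-4 - 4) - 15) - 1*5)**2 = ((-8 - 15) - 5)**2 = (-23 - 5)**2 = (-28)**2 = 784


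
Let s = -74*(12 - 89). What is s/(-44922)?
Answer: -2849/22461 ≈ -0.12684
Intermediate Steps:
s = 5698 (s = -74*(-77) = 5698)
s/(-44922) = 5698/(-44922) = 5698*(-1/44922) = -2849/22461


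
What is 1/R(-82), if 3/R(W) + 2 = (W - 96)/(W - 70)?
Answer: -21/76 ≈ -0.27632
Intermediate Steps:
R(W) = 3/(-2 + (-96 + W)/(-70 + W)) (R(W) = 3/(-2 + (W - 96)/(W - 70)) = 3/(-2 + (-96 + W)/(-70 + W)))
1/R(-82) = 1/(3*(70 - 1*(-82))/(-44 - 82)) = 1/(3*(70 + 82)/(-126)) = 1/(3*(-1/126)*152) = 1/(-76/21) = -21/76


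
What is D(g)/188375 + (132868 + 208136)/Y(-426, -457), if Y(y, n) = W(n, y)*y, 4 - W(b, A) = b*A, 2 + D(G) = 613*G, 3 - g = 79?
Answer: -5756975497/23670411325 ≈ -0.24321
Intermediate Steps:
g = -76 (g = 3 - 1*79 = 3 - 79 = -76)
D(G) = -2 + 613*G
W(b, A) = 4 - A*b (W(b, A) = 4 - b*A = 4 - A*b)
Y(y, n) = y*(4 - n*y) (Y(y, n) = (4 - y*n)*y = (4 - n*y)*y = y*(4 - n*y))
D(g)/188375 + (132868 + 208136)/Y(-426, -457) = (-2 + 613*(-76))/188375 + (132868 + 208136)/((-426*(4 - 1*(-457)*(-426)))) = (-2 - 46588)*(1/188375) + 341004/((-426*(4 - 194682))) = -46590*1/188375 + 341004/((-426*(-194678))) = -9318/37675 + 341004/82932828 = -9318/37675 + 341004*(1/82932828) = -9318/37675 + 28417/6911069 = -5756975497/23670411325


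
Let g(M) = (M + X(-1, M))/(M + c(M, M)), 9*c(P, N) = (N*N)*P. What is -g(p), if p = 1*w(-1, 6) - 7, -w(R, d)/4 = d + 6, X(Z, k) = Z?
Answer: -252/83435 ≈ -0.0030203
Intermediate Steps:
w(R, d) = -24 - 4*d (w(R, d) = -4*(d + 6) = -4*(6 + d) = -24 - 4*d)
c(P, N) = P*N²/9 (c(P, N) = ((N*N)*P)/9 = (N²*P)/9 = (P*N²)/9 = P*N²/9)
p = -55 (p = 1*(-24 - 4*6) - 7 = 1*(-24 - 24) - 7 = 1*(-48) - 7 = -48 - 7 = -55)
g(M) = (-1 + M)/(M + M³/9) (g(M) = (M - 1)/(M + M*M²/9) = (-1 + M)/(M + M³/9))
-g(p) = -9*(-1 - 55)/((-55)*(9 + (-55)²)) = -9*(-1)*(-56)/(55*(9 + 3025)) = -9*(-1)*(-56)/(55*3034) = -1*252/83435 = -252/83435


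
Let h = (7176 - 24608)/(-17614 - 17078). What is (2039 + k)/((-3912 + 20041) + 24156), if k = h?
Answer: 3537721/69878361 ≈ 0.050627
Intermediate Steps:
h = 4358/8673 (h = -17432/(-34692) = -17432*(-1/34692) = 4358/8673 ≈ 0.50248)
k = 4358/8673 ≈ 0.50248
(2039 + k)/((-3912 + 20041) + 24156) = (2039 + 4358/8673)/((-3912 + 20041) + 24156) = 17688605/(8673*(16129 + 24156)) = (17688605/8673)/40285 = (17688605/8673)*(1/40285) = 3537721/69878361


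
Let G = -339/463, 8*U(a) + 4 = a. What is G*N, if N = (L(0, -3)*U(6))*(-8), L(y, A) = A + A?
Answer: -4068/463 ≈ -8.7862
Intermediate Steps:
L(y, A) = 2*A
U(a) = -½ + a/8
N = 12 (N = ((2*(-3))*(-½ + (⅛)*6))*(-8) = -6*(-½ + ¾)*(-8) = -6*¼*(-8) = -3/2*(-8) = 12)
G = -339/463 (G = -339*1/463 = -339/463 ≈ -0.73218)
G*N = -339/463*12 = -4068/463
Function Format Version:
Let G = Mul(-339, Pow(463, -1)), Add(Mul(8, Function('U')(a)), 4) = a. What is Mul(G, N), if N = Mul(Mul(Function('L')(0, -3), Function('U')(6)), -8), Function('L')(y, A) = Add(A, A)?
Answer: Rational(-4068, 463) ≈ -8.7862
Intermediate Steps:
Function('L')(y, A) = Mul(2, A)
Function('U')(a) = Add(Rational(-1, 2), Mul(Rational(1, 8), a))
N = 12 (N = Mul(Mul(Mul(2, -3), Add(Rational(-1, 2), Mul(Rational(1, 8), 6))), -8) = Mul(Mul(-6, Add(Rational(-1, 2), Rational(3, 4))), -8) = Mul(Mul(-6, Rational(1, 4)), -8) = Mul(Rational(-3, 2), -8) = 12)
G = Rational(-339, 463) (G = Mul(-339, Rational(1, 463)) = Rational(-339, 463) ≈ -0.73218)
Mul(G, N) = Mul(Rational(-339, 463), 12) = Rational(-4068, 463)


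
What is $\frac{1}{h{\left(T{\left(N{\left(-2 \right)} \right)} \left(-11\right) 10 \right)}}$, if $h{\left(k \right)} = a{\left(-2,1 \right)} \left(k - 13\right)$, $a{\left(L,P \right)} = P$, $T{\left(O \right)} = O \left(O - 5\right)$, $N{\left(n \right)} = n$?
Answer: $- \frac{1}{1553} \approx -0.00064391$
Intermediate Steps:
$T{\left(O \right)} = O \left(-5 + O\right)$
$h{\left(k \right)} = -13 + k$ ($h{\left(k \right)} = 1 \left(k - 13\right) = 1 \left(-13 + k\right) = -13 + k$)
$\frac{1}{h{\left(T{\left(N{\left(-2 \right)} \right)} \left(-11\right) 10 \right)}} = \frac{1}{-13 + - 2 \left(-5 - 2\right) \left(-11\right) 10} = \frac{1}{-13 + \left(-2\right) \left(-7\right) \left(-11\right) 10} = \frac{1}{-13 + 14 \left(-11\right) 10} = \frac{1}{-13 - 1540} = \frac{1}{-1553} = - \frac{1}{1553}$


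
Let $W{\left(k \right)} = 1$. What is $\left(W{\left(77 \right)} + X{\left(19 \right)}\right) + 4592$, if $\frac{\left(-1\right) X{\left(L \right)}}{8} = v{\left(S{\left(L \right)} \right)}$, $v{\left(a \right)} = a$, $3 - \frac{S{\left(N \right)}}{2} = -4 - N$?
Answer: $4177$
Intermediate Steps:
$S{\left(N \right)} = 14 + 2 N$ ($S{\left(N \right)} = 6 - 2 \left(-4 - N\right) = 6 + \left(8 + 2 N\right) = 14 + 2 N$)
$X{\left(L \right)} = -112 - 16 L$ ($X{\left(L \right)} = - 8 \left(14 + 2 L\right) = -112 - 16 L$)
$\left(W{\left(77 \right)} + X{\left(19 \right)}\right) + 4592 = \left(1 - 416\right) + 4592 = -415 + 4592 = 4177$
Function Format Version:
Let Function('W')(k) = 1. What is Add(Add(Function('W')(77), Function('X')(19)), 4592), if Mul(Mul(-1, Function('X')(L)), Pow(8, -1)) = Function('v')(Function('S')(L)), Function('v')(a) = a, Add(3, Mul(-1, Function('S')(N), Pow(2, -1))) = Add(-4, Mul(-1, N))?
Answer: 4177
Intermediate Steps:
Function('S')(N) = Add(14, Mul(2, N)) (Function('S')(N) = Add(6, Mul(-2, Add(-4, Mul(-1, N)))) = Add(6, Add(8, Mul(2, N))) = Add(14, Mul(2, N)))
Function('X')(L) = Add(-112, Mul(-16, L)) (Function('X')(L) = Mul(-8, Add(14, Mul(2, L))) = Add(-112, Mul(-16, L)))
Add(Add(Function('W')(77), Function('X')(19)), 4592) = Add(Add(1, Add(-112, Mul(-16, 19))), 4592) = Add(Add(1, Add(-112, -304)), 4592) = Add(Add(1, -416), 4592) = Add(-415, 4592) = 4177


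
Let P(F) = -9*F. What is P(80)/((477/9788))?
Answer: -783040/53 ≈ -14774.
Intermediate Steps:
P(80)/((477/9788)) = (-9*80)/((477/9788)) = -720/(477*(1/9788)) = -720/477/9788 = -720*9788/477 = -783040/53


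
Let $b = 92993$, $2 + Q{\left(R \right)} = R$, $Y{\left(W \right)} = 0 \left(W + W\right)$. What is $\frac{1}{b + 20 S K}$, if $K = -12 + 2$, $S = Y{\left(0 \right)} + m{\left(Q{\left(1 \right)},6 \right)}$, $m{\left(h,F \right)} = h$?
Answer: $\frac{1}{93193} \approx 1.073 \cdot 10^{-5}$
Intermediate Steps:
$Y{\left(W \right)} = 0$ ($Y{\left(W \right)} = 0 \cdot 2 W = 0$)
$Q{\left(R \right)} = -2 + R$
$S = -1$ ($S = 0 + \left(-2 + 1\right) = 0 - 1 = -1$)
$K = -10$
$\frac{1}{b + 20 S K} = \frac{1}{92993 + 20 \left(-1\right) \left(-10\right)} = \frac{1}{92993 - -200} = \frac{1}{92993 + 200} = \frac{1}{93193}$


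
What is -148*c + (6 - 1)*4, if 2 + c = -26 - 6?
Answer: 5052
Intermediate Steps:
c = -34 (c = -2 + (-26 - 6) = -2 - 32 = -34)
-148*c + (6 - 1)*4 = -148*(-34) + (6 - 1)*4 = 5032 + 5*4 = 5032 + 20 = 5052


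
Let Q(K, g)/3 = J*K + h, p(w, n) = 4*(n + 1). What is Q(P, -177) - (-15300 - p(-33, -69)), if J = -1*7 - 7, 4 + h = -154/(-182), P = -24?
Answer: 208345/13 ≈ 16027.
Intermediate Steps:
h = -41/13 (h = -4 - 154/(-182) = -4 - 154*(-1/182) = -4 + 11/13 = -41/13 ≈ -3.1538)
J = -14 (J = -7 - 7 = -14)
p(w, n) = 4 + 4*n (p(w, n) = 4*(1 + n) = 4 + 4*n)
Q(K, g) = -123/13 - 42*K (Q(K, g) = 3*(-14*K - 41/13) = 3*(-41/13 - 14*K) = -123/13 - 42*K)
Q(P, -177) - (-15300 - p(-33, -69)) = (-123/13 - 42*(-24)) - (-15300 - (4 + 4*(-69))) = (-123/13 + 1008) - (-15300 - (4 - 276)) = 12981/13 - (-15300 - 1*(-272)) = 12981/13 - (-15300 + 272) = 12981/13 - 1*(-15028) = 12981/13 + 15028 = 208345/13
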